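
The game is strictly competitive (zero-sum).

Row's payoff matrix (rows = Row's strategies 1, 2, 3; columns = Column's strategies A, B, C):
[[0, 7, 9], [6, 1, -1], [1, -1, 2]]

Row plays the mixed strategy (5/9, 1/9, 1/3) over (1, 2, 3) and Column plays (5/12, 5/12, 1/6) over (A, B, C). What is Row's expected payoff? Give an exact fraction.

Against (5/12, 5/12, 1/6), each row's expected payoff is 1: 53/12; 2: 11/4; 3: 1/3.
Taking the (5/9, 1/9, 1/3)-weighted average: (5/9)·(53/12) + (1/9)·(11/4) + (1/3)·(1/3) = 155/54.

155/54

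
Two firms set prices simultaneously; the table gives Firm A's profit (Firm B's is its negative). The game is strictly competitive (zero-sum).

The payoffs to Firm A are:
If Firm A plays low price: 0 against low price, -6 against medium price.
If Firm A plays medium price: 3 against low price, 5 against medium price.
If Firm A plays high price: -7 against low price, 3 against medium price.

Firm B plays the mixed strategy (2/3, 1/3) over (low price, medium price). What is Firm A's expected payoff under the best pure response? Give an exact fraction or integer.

low price: (0)·(2/3) + (-6)·(1/3) = -2.
medium price: (3)·(2/3) + (5)·(1/3) = 11/3.
high price: (-7)·(2/3) + (3)·(1/3) = -11/3.
The best pure response is medium price with expected payoff 11/3.

11/3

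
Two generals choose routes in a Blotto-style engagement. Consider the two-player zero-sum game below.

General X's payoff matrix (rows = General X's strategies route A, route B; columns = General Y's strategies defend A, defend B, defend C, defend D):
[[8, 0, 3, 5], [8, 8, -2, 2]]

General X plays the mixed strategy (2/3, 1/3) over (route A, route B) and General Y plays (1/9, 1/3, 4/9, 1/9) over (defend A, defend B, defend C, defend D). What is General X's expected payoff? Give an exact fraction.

76/27

Against (1/9, 1/3, 4/9, 1/9), each row's expected payoff is route A: 25/9; route B: 26/9.
Taking the (2/3, 1/3)-weighted average: (2/3)·(25/9) + (1/3)·(26/9) = 76/27.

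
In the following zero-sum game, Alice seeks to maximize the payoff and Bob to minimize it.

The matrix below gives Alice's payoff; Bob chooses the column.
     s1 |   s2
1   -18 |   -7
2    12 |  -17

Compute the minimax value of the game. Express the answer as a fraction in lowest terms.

-39/4

Row minima are -18 and -17, so Alice's maximin is -17; column maxima are 12 and -7, so Bob's minimax is -7. These differ, so the equilibrium is in mixed strategies.
Let Alice play 1 with probability p. Bob is indifferent when −18p + 12(1−p) = −7p − 17(1−p), giving p = 29/40.
Let Bob play s1 with probability q. Alice is indifferent when −18q − 7(1−q) = 12q − 17(1−q), giving q = 1/4.
The value is -18·(1/4) + (-7)·(3/4) = -39/4.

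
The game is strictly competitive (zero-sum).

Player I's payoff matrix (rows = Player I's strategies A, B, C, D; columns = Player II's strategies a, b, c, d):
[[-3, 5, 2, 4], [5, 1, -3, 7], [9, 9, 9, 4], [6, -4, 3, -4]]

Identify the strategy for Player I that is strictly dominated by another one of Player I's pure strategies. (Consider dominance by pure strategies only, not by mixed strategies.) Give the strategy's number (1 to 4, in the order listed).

Compare D with C: 9 > 6, 9 > -4, 9 > 3, 4 > -4.
So C strictly dominates D for Player I; D is strictly dominated.

4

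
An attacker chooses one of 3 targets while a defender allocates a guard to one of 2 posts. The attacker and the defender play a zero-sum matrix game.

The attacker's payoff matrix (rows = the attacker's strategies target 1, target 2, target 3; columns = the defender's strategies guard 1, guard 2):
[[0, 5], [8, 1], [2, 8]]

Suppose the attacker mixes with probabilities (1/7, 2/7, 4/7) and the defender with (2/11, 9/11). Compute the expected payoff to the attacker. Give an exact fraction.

57/11

Against (2/11, 9/11), each row's expected payoff is target 1: 45/11; target 2: 25/11; target 3: 76/11.
Taking the (1/7, 2/7, 4/7)-weighted average: (1/7)·(45/11) + (2/7)·(25/11) + (4/7)·(76/11) = 57/11.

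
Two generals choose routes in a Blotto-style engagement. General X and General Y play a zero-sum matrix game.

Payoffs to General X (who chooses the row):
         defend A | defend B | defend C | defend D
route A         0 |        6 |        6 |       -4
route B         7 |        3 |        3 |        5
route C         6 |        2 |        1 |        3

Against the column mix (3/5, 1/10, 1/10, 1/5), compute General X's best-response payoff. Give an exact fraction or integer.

route A: (0)·(3/5) + (6)·(1/10) + (6)·(1/10) + (-4)·(1/5) = 2/5.
route B: (7)·(3/5) + (3)·(1/10) + (3)·(1/10) + (5)·(1/5) = 29/5.
route C: (6)·(3/5) + (2)·(1/10) + (1)·(1/10) + (3)·(1/5) = 9/2.
The best pure response is route B with expected payoff 29/5.

29/5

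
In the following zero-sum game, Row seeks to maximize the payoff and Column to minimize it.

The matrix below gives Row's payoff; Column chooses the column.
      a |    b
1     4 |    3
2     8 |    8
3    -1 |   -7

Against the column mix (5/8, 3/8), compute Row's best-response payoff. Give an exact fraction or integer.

1: (4)·(5/8) + (3)·(3/8) = 29/8.
2: (8)·(5/8) + (8)·(3/8) = 8.
3: (-1)·(5/8) + (-7)·(3/8) = -13/4.
The best pure response is 2 with expected payoff 8.

8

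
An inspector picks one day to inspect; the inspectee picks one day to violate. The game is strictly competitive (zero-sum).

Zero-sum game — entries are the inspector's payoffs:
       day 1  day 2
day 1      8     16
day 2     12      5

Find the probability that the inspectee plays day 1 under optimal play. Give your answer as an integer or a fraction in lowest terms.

11/15

Row minima are 8 and 5, so the inspector's maximin is 8; column maxima are 12 and 16, so the inspectee's minimax is 12. These differ, so the equilibrium is in mixed strategies.
Let the inspectee play day 1 with probability q. The inspector is indifferent when 8q + 16(1−q) = 12q + 5(1−q), giving q = 11/15.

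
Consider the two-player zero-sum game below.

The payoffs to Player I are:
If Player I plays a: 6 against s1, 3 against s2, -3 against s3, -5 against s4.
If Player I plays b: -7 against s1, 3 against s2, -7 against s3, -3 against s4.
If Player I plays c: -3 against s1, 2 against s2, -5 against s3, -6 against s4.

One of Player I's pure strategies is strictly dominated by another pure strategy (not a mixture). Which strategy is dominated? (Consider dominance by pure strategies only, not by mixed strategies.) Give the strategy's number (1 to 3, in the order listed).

3

Compare c with a: 6 > -3, 3 > 2, -3 > -5, -5 > -6.
So a strictly dominates c for Player I; c is strictly dominated.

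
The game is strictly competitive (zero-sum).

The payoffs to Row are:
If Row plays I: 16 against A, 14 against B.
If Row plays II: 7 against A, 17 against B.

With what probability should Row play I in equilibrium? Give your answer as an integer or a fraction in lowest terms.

Row minima are 14 and 7, so Row's maximin is 14; column maxima are 16 and 17, so Column's minimax is 16. These differ, so the equilibrium is in mixed strategies.
Let Row play I with probability p. Column is indifferent when 16p + 7(1−p) = 14p + 17(1−p), giving p = 5/6.

5/6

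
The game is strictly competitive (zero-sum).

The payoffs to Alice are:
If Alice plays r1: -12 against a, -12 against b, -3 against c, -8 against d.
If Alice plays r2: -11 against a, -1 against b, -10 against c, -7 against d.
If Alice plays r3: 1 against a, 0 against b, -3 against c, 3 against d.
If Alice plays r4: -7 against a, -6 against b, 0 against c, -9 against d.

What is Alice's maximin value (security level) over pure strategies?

The worst-case payoff for each row is r1: -12, r2: -11, r3: -3, r4: -9.
The best of these is -3.

-3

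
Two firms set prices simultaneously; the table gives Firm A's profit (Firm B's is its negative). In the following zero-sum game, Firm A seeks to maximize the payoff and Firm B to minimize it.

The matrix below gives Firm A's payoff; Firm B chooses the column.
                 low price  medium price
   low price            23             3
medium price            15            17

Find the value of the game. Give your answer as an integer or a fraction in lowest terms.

Row minima are 3 and 15, so Firm A's maximin is 15; column maxima are 23 and 17, so Firm B's minimax is 17. These differ, so the equilibrium is in mixed strategies.
Let Firm A play low price with probability p. Firm B is indifferent when 23p + 15(1−p) = 3p + 17(1−p), giving p = 1/11.
Let Firm B play low price with probability q. Firm A is indifferent when 23q + 3(1−q) = 15q + 17(1−q), giving q = 7/11.
The value is 23·(7/11) + (3)·(4/11) = 173/11.

173/11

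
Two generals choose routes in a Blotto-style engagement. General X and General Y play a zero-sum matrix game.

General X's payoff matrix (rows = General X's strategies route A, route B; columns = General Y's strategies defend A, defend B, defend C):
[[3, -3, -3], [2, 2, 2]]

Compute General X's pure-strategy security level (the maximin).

The worst-case payoff for each row is route A: -3, route B: 2.
The best of these is 2.

2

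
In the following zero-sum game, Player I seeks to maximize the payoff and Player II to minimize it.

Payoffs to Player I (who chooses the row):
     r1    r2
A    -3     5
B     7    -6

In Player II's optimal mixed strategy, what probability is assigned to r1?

11/21

Row minima are -3 and -6, so Player I's maximin is -3; column maxima are 7 and 5, so Player II's minimax is 5. These differ, so the equilibrium is in mixed strategies.
Let Player II play r1 with probability q. Player I is indifferent when −3q + 5(1−q) = 7q − 6(1−q), giving q = 11/21.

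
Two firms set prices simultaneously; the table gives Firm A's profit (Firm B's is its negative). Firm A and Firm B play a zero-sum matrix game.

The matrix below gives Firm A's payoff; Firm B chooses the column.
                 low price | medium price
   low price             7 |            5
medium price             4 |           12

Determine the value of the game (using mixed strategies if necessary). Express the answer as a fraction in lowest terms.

32/5

Row minima are 5 and 4, so Firm A's maximin is 5; column maxima are 7 and 12, so Firm B's minimax is 7. These differ, so the equilibrium is in mixed strategies.
Let Firm A play low price with probability p. Firm B is indifferent when 7p + 4(1−p) = 5p + 12(1−p), giving p = 4/5.
Let Firm B play low price with probability q. Firm A is indifferent when 7q + 5(1−q) = 4q + 12(1−q), giving q = 7/10.
The value is 7·(7/10) + (5)·(3/10) = 32/5.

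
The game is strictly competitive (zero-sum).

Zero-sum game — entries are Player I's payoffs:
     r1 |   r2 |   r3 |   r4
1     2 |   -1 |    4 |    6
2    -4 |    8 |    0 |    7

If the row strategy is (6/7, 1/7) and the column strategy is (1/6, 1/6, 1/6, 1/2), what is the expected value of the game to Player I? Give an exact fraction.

Against (1/6, 1/6, 1/6, 1/2), each row's expected payoff is 1: 23/6; 2: 25/6.
Taking the (6/7, 1/7)-weighted average: (6/7)·(23/6) + (1/7)·(25/6) = 163/42.

163/42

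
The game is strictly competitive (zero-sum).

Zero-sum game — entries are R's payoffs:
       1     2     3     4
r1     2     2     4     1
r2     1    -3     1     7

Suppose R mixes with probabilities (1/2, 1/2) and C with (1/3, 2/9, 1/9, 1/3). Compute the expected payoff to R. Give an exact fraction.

Against (1/3, 2/9, 1/9, 1/3), each row's expected payoff is r1: 17/9; r2: 19/9.
Taking the (1/2, 1/2)-weighted average: (1/2)·(17/9) + (1/2)·(19/9) = 2.

2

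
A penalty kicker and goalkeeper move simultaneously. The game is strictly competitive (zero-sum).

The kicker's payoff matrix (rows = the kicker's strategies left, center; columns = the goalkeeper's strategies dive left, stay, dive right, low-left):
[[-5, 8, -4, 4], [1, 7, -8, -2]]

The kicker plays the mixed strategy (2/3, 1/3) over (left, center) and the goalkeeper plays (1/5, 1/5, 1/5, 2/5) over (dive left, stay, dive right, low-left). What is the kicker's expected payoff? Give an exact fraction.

2/3

Against (1/5, 1/5, 1/5, 2/5), each row's expected payoff is left: 7/5; center: -4/5.
Taking the (2/3, 1/3)-weighted average: (2/3)·(7/5) + (1/3)·(-4/5) = 2/3.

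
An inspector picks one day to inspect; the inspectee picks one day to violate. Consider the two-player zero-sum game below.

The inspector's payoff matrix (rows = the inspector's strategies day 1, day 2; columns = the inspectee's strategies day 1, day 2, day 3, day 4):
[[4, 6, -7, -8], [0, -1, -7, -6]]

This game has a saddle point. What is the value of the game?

Row minima: -8, -7 → the inspector's maximin is -7.
Column maxima: 4, 6, -7, -6 → the inspectee's minimax is -7.
They coincide at (day 2, day 3), so the value is -7.

-7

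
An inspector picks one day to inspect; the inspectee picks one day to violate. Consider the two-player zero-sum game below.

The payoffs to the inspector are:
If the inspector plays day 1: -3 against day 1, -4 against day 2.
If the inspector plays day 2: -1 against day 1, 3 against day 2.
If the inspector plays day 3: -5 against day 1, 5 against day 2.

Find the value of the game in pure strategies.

Row minima: -4, -1, -5 → the inspector's maximin is -1.
Column maxima: -1, 5 → the inspectee's minimax is -1.
They coincide at (day 2, day 1), so the value is -1.

-1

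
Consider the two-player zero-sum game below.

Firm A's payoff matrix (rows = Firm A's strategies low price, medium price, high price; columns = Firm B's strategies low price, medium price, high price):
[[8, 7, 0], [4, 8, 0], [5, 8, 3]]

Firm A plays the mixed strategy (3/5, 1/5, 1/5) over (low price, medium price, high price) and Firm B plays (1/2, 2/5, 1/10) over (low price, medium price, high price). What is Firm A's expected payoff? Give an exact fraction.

158/25

Against (1/2, 2/5, 1/10), each row's expected payoff is low price: 34/5; medium price: 26/5; high price: 6.
Taking the (3/5, 1/5, 1/5)-weighted average: (3/5)·(34/5) + (1/5)·(26/5) + (1/5)·(6) = 158/25.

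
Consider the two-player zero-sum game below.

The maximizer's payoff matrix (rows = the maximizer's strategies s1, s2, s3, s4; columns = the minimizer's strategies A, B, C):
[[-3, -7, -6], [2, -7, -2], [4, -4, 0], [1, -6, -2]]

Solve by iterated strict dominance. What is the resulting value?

-4

Column C is strictly dominated by B for the minimizer (-7<-6, -7<-2, -4<0, -6<-2); eliminate C.
Column A is strictly dominated by B for the minimizer (-7<-3, -7<2, -4<4, -6<1); eliminate A.
Row s1 is strictly dominated by row s3 (-4>-7); eliminate s1.
Row s4 is strictly dominated by row s3 (-4>-6); eliminate s4.
Row s2 is strictly dominated by row s3 (-4>-7); eliminate s2.
Only (s3, B) remains, with payoff -4.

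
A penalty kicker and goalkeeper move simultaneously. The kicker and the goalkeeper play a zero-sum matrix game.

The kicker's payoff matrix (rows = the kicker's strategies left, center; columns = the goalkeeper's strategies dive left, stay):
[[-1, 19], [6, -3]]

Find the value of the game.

111/29

Row minima are -1 and -3, so the kicker's maximin is -1; column maxima are 6 and 19, so the goalkeeper's minimax is 6. These differ, so the equilibrium is in mixed strategies.
Let the kicker play left with probability p. The goalkeeper is indifferent when −p + 6(1−p) = 19p − 3(1−p), giving p = 9/29.
Let the goalkeeper play dive left with probability q. The kicker is indifferent when −q + 19(1−q) = 6q − 3(1−q), giving q = 22/29.
The value is -1·(22/29) + (19)·(7/29) = 111/29.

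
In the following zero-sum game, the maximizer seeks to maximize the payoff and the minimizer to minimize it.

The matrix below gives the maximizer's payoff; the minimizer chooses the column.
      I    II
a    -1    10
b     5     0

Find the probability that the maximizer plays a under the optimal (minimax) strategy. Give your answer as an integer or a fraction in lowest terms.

Row minima are -1 and 0, so the maximizer's maximin is 0; column maxima are 5 and 10, so the minimizer's minimax is 5. These differ, so the equilibrium is in mixed strategies.
Let the maximizer play a with probability p. The minimizer is indifferent when −p + 5(1−p) = 10p, giving p = 5/16.

5/16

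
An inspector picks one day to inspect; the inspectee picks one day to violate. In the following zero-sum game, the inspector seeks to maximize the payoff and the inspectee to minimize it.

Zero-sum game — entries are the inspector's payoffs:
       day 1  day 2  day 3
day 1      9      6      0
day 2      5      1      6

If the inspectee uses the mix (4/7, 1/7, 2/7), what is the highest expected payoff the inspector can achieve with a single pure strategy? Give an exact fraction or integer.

6

day 1: (9)·(4/7) + (6)·(1/7) + (0)·(2/7) = 6.
day 2: (5)·(4/7) + (1)·(1/7) + (6)·(2/7) = 33/7.
The best pure response is day 1 with expected payoff 6.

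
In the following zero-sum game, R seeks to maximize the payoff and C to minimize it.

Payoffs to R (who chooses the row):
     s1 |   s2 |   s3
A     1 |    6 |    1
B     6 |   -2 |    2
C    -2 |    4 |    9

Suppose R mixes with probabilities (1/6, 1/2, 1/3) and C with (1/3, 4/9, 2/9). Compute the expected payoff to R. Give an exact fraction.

127/54

Against (1/3, 4/9, 2/9), each row's expected payoff is A: 29/9; B: 14/9; C: 28/9.
Taking the (1/6, 1/2, 1/3)-weighted average: (1/6)·(29/9) + (1/2)·(14/9) + (1/3)·(28/9) = 127/54.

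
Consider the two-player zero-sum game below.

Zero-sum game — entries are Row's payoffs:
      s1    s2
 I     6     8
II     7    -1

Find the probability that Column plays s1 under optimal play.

9/10

Row minima are 6 and -1, so Row's maximin is 6; column maxima are 7 and 8, so Column's minimax is 7. These differ, so the equilibrium is in mixed strategies.
Let Column play s1 with probability q. Row is indifferent when 6q + 8(1−q) = 7q − (1−q), giving q = 9/10.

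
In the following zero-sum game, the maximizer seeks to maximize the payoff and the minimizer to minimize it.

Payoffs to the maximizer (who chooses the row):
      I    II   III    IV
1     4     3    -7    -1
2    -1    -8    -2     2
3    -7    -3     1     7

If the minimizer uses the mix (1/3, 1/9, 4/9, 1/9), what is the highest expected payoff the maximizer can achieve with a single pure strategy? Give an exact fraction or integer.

1: (4)·(1/3) + (3)·(1/9) + (-7)·(4/9) + (-1)·(1/9) = -14/9.
2: (-1)·(1/3) + (-8)·(1/9) + (-2)·(4/9) + (2)·(1/9) = -17/9.
3: (-7)·(1/3) + (-3)·(1/9) + (1)·(4/9) + (7)·(1/9) = -13/9.
The best pure response is 3 with expected payoff -13/9.

-13/9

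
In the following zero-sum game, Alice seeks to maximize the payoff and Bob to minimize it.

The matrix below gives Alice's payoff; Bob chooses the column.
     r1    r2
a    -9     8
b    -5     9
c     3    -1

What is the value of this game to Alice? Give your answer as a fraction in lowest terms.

11/9

Row a is strictly dominated by row b, so Alice never plays it.
The remaining 2×2 game on (b, c) × (r1, r2) has no saddle point. Let Alice play b with probability p; indifference gives −5p + 3(1−p) = 9p − (1−p), so p = 2/9.
Similarly Bob's optimal q on r1 is 5/9, and the value is -5·(5/9) + (9)·(4/9) = 11/9.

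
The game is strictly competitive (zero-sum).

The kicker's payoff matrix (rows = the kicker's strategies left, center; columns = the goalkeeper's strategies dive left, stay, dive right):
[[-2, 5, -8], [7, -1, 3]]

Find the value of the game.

7/17

Column dive left is strictly dominated by dive right for the goalkeeper (it gives the kicker more in every row).
The remaining 2×2 game on (left, center) × (stay, dive right) has no saddle point. Let the kicker play left with probability p; indifference gives 5p − (1−p) = −8p + 3(1−p), so p = 4/17.
Similarly the goalkeeper's optimal q on stay is 11/17, and the value is 5·(11/17) + (-8)·(6/17) = 7/17.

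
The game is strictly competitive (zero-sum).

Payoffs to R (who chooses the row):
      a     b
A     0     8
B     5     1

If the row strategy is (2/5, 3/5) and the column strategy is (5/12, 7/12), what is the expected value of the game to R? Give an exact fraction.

Against (5/12, 7/12), each row's expected payoff is A: 14/3; B: 8/3.
Taking the (2/5, 3/5)-weighted average: (2/5)·(14/3) + (3/5)·(8/3) = 52/15.

52/15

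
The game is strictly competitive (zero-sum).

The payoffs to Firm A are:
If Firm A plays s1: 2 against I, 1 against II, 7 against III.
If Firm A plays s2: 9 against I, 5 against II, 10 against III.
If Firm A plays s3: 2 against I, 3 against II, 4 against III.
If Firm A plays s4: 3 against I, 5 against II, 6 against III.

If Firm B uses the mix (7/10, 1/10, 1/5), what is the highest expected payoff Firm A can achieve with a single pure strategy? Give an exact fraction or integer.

44/5

s1: (2)·(7/10) + (1)·(1/10) + (7)·(1/5) = 29/10.
s2: (9)·(7/10) + (5)·(1/10) + (10)·(1/5) = 44/5.
s3: (2)·(7/10) + (3)·(1/10) + (4)·(1/5) = 5/2.
s4: (3)·(7/10) + (5)·(1/10) + (6)·(1/5) = 19/5.
The best pure response is s2 with expected payoff 44/5.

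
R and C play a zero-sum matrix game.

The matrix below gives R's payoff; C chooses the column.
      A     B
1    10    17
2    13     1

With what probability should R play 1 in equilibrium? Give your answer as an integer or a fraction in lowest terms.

Row minima are 10 and 1, so R's maximin is 10; column maxima are 13 and 17, so C's minimax is 13. These differ, so the equilibrium is in mixed strategies.
Let R play 1 with probability p. C is indifferent when 10p + 13(1−p) = 17p + (1−p), giving p = 12/19.

12/19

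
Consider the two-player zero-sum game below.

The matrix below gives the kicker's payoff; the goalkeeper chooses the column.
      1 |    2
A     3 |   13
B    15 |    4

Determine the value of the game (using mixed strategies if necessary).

Row minima are 3 and 4, so the kicker's maximin is 4; column maxima are 15 and 13, so the goalkeeper's minimax is 13. These differ, so the equilibrium is in mixed strategies.
Let the kicker play A with probability p. The goalkeeper is indifferent when 3p + 15(1−p) = 13p + 4(1−p), giving p = 11/21.
Let the goalkeeper play 1 with probability q. The kicker is indifferent when 3q + 13(1−q) = 15q + 4(1−q), giving q = 3/7.
The value is 3·(3/7) + (13)·(4/7) = 61/7.

61/7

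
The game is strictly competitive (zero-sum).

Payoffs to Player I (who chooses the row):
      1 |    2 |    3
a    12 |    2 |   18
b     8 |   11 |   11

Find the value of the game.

116/13

Column 3 is strictly dominated by 1 for Player II (it gives Player I more in every row).
The remaining 2×2 game on (a, b) × (1, 2) has no saddle point. Let Player I play a with probability p; indifference gives 12p + 8(1−p) = 2p + 11(1−p), so p = 3/13.
Similarly Player II's optimal q on 1 is 9/13, and the value is 12·(9/13) + (2)·(4/13) = 116/13.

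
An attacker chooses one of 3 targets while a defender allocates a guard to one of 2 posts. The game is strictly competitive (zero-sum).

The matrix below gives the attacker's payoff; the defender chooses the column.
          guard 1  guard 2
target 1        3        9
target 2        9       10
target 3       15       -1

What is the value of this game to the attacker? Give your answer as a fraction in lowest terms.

159/17

Row target 1 is strictly dominated by row target 2, so the attacker never plays it.
The remaining 2×2 game on (target 2, target 3) × (guard 1, guard 2) has no saddle point. Let the attacker play target 2 with probability p; indifference gives 9p + 15(1−p) = 10p − (1−p), so p = 16/17.
Similarly the defender's optimal q on guard 1 is 11/17, and the value is 9·(11/17) + (10)·(6/17) = 159/17.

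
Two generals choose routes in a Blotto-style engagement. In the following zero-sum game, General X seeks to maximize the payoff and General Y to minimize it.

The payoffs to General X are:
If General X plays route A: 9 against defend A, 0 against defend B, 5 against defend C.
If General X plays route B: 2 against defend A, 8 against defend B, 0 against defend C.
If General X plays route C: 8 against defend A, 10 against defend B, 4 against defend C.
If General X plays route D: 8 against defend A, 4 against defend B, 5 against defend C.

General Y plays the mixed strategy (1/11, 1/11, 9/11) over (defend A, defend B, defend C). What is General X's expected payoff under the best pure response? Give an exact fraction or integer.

route A: (9)·(1/11) + (0)·(1/11) + (5)·(9/11) = 54/11.
route B: (2)·(1/11) + (8)·(1/11) + (0)·(9/11) = 10/11.
route C: (8)·(1/11) + (10)·(1/11) + (4)·(9/11) = 54/11.
route D: (8)·(1/11) + (4)·(1/11) + (5)·(9/11) = 57/11.
The best pure response is route D with expected payoff 57/11.

57/11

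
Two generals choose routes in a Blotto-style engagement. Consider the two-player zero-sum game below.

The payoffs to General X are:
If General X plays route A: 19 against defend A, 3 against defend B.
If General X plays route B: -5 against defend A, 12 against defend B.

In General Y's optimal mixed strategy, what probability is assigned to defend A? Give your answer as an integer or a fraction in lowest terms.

Row minima are 3 and -5, so General X's maximin is 3; column maxima are 19 and 12, so General Y's minimax is 12. These differ, so the equilibrium is in mixed strategies.
Let General Y play defend A with probability q. General X is indifferent when 19q + 3(1−q) = −5q + 12(1−q), giving q = 3/11.

3/11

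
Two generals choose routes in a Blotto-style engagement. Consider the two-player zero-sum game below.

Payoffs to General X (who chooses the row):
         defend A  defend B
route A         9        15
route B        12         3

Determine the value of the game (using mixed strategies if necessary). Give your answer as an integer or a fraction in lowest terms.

Row minima are 9 and 3, so General X's maximin is 9; column maxima are 12 and 15, so General Y's minimax is 12. These differ, so the equilibrium is in mixed strategies.
Let General X play route A with probability p. General Y is indifferent when 9p + 12(1−p) = 15p + 3(1−p), giving p = 3/5.
Let General Y play defend A with probability q. General X is indifferent when 9q + 15(1−q) = 12q + 3(1−q), giving q = 4/5.
The value is 9·(4/5) + (15)·(1/5) = 51/5.

51/5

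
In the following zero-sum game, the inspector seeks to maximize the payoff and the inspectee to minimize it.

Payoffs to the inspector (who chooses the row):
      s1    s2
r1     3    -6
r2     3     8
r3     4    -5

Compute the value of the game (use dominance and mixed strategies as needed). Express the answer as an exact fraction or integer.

47/14

Row r1 is strictly dominated by row r3, so the inspector never plays it.
The remaining 2×2 game on (r2, r3) × (s1, s2) has no saddle point. Let the inspector play r2 with probability p; indifference gives 3p + 4(1−p) = 8p − 5(1−p), so p = 9/14.
Similarly the inspectee's optimal q on s1 is 13/14, and the value is 3·(13/14) + (8)·(1/14) = 47/14.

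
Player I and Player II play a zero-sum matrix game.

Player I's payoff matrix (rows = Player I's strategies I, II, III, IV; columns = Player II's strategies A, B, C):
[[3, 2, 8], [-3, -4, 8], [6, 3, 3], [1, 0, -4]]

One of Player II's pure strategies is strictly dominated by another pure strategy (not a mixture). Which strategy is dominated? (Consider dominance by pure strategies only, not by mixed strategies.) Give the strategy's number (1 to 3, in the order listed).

Player II prefers columns that give Player I less. Compare A with B: 2 < 3, -4 < -3, 3 < 6, 0 < 1.
So B strictly dominates A for Player II; A is strictly dominated.

1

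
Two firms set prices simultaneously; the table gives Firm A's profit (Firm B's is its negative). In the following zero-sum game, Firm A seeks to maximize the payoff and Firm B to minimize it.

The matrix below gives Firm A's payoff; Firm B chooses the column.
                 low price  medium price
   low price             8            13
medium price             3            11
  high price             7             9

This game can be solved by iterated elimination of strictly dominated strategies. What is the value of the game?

Row high price is strictly dominated by row low price (8>7, 13>9); eliminate high price.
Column medium price is strictly dominated by low price for Firm B (8<13, 3<11); eliminate medium price.
Row medium price is strictly dominated by row low price (8>3); eliminate medium price.
Only (low price, low price) remains, with payoff 8.

8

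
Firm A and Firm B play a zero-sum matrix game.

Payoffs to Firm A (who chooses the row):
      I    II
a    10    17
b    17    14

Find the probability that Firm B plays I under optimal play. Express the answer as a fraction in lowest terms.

3/10

Row minima are 10 and 14, so Firm A's maximin is 14; column maxima are 17 and 17, so Firm B's minimax is 17. These differ, so the equilibrium is in mixed strategies.
Let Firm B play I with probability q. Firm A is indifferent when 10q + 17(1−q) = 17q + 14(1−q), giving q = 3/10.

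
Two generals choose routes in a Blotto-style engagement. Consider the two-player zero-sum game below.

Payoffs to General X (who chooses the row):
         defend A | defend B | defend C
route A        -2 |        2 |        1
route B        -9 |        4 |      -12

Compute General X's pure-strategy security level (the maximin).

-2

The worst-case payoff for each row is route A: -2, route B: -12.
The best of these is -2.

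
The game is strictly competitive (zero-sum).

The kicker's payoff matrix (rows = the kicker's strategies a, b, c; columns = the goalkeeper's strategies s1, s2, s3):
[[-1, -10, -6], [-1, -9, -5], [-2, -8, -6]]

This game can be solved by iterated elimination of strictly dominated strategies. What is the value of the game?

Column s1 is strictly dominated by s2 for the goalkeeper (-10<-1, -9<-1, -8<-2); eliminate s1.
Row a is strictly dominated by row b (-9>-10, -5>-6); eliminate a.
Column s3 is strictly dominated by s2 for the goalkeeper (-9<-5, -8<-6); eliminate s3.
Row b is strictly dominated by row c (-8>-9); eliminate b.
Only (c, s2) remains, with payoff -8.

-8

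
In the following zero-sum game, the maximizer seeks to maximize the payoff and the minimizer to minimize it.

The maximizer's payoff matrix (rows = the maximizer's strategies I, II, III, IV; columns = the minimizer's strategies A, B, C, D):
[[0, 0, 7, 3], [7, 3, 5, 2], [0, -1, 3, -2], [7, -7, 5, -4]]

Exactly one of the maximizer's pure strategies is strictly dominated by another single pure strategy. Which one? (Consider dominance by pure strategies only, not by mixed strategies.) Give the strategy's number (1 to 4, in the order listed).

Compare III with II: 7 > 0, 3 > -1, 5 > 3, 2 > -2.
So II strictly dominates III for the maximizer; III is strictly dominated.

3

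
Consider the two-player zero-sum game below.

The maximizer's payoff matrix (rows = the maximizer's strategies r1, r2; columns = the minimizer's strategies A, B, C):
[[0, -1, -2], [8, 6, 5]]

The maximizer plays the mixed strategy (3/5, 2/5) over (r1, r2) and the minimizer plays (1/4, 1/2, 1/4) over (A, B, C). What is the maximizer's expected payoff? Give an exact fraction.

Against (1/4, 1/2, 1/4), each row's expected payoff is r1: -1; r2: 25/4.
Taking the (3/5, 2/5)-weighted average: (3/5)·(-1) + (2/5)·(25/4) = 19/10.

19/10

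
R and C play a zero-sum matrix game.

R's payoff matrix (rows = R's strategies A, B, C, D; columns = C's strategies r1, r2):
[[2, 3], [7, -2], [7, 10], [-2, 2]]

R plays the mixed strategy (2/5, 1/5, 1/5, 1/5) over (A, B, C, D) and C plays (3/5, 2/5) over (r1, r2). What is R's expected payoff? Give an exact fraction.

16/5

Against (3/5, 2/5), each row's expected payoff is A: 12/5; B: 17/5; C: 41/5; D: -2/5.
Taking the (2/5, 1/5, 1/5, 1/5)-weighted average: (2/5)·(12/5) + (1/5)·(17/5) + (1/5)·(41/5) + (1/5)·(-2/5) = 16/5.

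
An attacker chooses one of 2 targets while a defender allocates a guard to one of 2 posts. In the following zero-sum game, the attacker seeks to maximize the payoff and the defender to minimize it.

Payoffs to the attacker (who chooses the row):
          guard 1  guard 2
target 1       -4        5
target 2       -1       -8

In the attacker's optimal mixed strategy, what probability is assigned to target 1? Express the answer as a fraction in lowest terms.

7/16

Row minima are -4 and -8, so the attacker's maximin is -4; column maxima are -1 and 5, so the defender's minimax is -1. These differ, so the equilibrium is in mixed strategies.
Let the attacker play target 1 with probability p. The defender is indifferent when −4p − (1−p) = 5p − 8(1−p), giving p = 7/16.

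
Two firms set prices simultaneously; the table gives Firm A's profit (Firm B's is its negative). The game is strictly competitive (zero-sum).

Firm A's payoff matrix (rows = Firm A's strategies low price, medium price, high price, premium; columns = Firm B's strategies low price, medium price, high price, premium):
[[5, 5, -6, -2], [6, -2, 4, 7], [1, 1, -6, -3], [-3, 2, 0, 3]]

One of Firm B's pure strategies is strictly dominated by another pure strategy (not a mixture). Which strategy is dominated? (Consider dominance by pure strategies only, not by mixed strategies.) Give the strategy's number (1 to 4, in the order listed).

4

Firm B prefers columns that give Firm A less. Compare premium with high price: -6 < -2, 4 < 7, -6 < -3, 0 < 3.
So high price strictly dominates premium for Firm B; premium is strictly dominated.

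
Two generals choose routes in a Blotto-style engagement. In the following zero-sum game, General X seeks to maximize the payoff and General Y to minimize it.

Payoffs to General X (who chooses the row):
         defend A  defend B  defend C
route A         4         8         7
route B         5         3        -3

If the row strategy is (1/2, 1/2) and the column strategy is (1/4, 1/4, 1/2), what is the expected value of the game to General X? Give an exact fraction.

Against (1/4, 1/4, 1/2), each row's expected payoff is route A: 13/2; route B: 1/2.
Taking the (1/2, 1/2)-weighted average: (1/2)·(13/2) + (1/2)·(1/2) = 7/2.

7/2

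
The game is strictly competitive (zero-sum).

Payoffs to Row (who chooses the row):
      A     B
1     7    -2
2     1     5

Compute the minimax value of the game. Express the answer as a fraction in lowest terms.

Row minima are -2 and 1, so Row's maximin is 1; column maxima are 7 and 5, so Column's minimax is 5. These differ, so the equilibrium is in mixed strategies.
Let Row play 1 with probability p. Column is indifferent when 7p + (1−p) = −2p + 5(1−p), giving p = 4/13.
Let Column play A with probability q. Row is indifferent when 7q − 2(1−q) = q + 5(1−q), giving q = 7/13.
The value is 7·(7/13) + (-2)·(6/13) = 37/13.

37/13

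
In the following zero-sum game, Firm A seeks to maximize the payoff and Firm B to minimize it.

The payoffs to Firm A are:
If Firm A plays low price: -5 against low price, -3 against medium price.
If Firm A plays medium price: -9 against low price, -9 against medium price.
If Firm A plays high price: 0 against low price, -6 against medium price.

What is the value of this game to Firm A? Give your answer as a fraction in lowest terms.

-15/4

Row medium price is strictly dominated by row low price, so Firm A never plays it.
The remaining 2×2 game on (low price, high price) × (low price, medium price) has no saddle point. Let Firm A play low price with probability p; indifference gives −5p = −3p − 6(1−p), so p = 3/4.
Similarly Firm B's optimal q on low price is 3/8, and the value is -5·(3/8) + (-3)·(5/8) = -15/4.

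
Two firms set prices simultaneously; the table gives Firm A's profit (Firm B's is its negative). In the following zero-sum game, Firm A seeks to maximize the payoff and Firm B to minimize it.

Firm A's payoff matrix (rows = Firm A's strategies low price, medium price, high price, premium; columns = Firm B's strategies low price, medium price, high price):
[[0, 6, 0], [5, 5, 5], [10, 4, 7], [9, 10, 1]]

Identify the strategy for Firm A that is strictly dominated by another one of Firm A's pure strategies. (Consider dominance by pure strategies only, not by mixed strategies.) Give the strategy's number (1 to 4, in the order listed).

1

Compare low price with premium: 9 > 0, 10 > 6, 1 > 0.
So premium strictly dominates low price for Firm A; low price is strictly dominated.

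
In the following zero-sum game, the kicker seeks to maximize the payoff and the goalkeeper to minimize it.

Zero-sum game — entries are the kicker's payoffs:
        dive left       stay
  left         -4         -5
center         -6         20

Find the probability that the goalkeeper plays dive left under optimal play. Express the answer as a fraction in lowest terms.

25/27

Row minima are -5 and -6, so the kicker's maximin is -5; column maxima are -4 and 20, so the goalkeeper's minimax is -4. These differ, so the equilibrium is in mixed strategies.
Let the goalkeeper play dive left with probability q. The kicker is indifferent when −4q − 5(1−q) = −6q + 20(1−q), giving q = 25/27.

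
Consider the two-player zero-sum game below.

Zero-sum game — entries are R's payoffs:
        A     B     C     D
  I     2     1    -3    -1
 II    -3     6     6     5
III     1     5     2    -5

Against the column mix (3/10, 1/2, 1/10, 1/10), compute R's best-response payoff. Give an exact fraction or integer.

16/5

I: (2)·(3/10) + (1)·(1/2) + (-3)·(1/10) + (-1)·(1/10) = 7/10.
II: (-3)·(3/10) + (6)·(1/2) + (6)·(1/10) + (5)·(1/10) = 16/5.
III: (1)·(3/10) + (5)·(1/2) + (2)·(1/10) + (-5)·(1/10) = 5/2.
The best pure response is II with expected payoff 16/5.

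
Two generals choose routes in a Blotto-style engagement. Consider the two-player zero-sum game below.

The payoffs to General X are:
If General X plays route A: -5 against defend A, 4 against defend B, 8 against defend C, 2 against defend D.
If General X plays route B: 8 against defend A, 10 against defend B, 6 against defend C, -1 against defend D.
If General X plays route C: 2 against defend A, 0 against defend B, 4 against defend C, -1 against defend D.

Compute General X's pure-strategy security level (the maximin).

-1

The worst-case payoff for each row is route A: -5, route B: -1, route C: -1.
The best of these is -1.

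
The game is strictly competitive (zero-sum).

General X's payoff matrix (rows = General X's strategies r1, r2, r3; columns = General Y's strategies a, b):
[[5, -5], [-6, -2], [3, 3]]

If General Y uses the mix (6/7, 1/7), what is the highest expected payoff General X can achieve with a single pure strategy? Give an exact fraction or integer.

r1: (5)·(6/7) + (-5)·(1/7) = 25/7.
r2: (-6)·(6/7) + (-2)·(1/7) = -38/7.
r3: (3)·(6/7) + (3)·(1/7) = 3.
The best pure response is r1 with expected payoff 25/7.

25/7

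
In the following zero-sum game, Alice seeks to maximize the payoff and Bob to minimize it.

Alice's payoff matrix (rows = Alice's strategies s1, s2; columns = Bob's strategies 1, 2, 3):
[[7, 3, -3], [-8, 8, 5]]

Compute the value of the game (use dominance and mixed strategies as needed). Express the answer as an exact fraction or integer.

11/23

Column 2 is strictly dominated by 3 for Bob (it gives Alice more in every row).
The remaining 2×2 game on (s1, s2) × (1, 3) has no saddle point. Let Alice play s1 with probability p; indifference gives 7p − 8(1−p) = −3p + 5(1−p), so p = 13/23.
Similarly Bob's optimal q on 1 is 8/23, and the value is 7·(8/23) + (-3)·(15/23) = 11/23.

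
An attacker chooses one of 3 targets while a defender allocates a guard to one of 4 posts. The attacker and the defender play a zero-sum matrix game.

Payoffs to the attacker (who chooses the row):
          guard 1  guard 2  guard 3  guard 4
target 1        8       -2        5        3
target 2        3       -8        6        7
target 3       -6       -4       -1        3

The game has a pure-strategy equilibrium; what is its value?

Row minima: -2, -8, -6 → the attacker's maximin is -2.
Column maxima: 8, -2, 6, 7 → the defender's minimax is -2.
They coincide at (target 1, guard 2), so the value is -2.

-2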